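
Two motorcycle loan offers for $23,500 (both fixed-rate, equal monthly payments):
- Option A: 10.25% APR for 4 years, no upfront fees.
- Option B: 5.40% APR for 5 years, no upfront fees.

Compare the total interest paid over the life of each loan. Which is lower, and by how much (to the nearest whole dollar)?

Option A: monthly rate = 10.25%/12 = 0.0085417; payment = 23,500 × 0.0085417 / (1 − (1+0.0085417)^−48) = $598.85.
Total interest on Option A = 48 × $598.85 − $23,500 = $5,244.80.
Option B: monthly rate = 5.4%/12 = 0.0045000; payment = 23,500 × 0.0045000 / (1 − (1+0.0045000)^−60) = $447.79.
Total interest on Option B = 60 × $447.79 − $23,500 = $3,367.40.
Option B is lower by $1,877.40.

Option B by $1,877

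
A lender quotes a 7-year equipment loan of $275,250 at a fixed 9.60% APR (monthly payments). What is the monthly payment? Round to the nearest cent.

$4,512.79

Monthly rate = 9.6%/12 = 0.0080000; payment = 275,250 × 0.0080000 / (1 − (1+0.0080000)^−84) = $4,512.79.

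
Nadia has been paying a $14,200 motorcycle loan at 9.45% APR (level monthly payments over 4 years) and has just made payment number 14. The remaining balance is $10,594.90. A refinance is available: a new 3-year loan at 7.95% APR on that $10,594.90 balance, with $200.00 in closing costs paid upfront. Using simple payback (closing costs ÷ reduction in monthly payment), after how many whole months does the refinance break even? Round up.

Current payment = 14,200 × 9.45%/12 / (1 − (1+0.0078750)^−48) = $356.41.
Refinanced payment = 10,594.90 × 0.0066250 / (1 − (1+0.0066250)^−36) = $331.76.
Monthly savings = $356.41 − $331.76 = $24.65.
Break-even = $200.00 / $24.65 = 8.11 → 9 months.

9 months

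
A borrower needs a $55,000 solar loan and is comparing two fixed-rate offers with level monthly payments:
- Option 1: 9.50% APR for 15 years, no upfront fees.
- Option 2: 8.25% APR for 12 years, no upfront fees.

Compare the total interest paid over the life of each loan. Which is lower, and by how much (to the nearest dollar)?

Option 1: at 9.50% the monthly rate is 0.0079167, so the payment is 55,000 × 0.0079167 / (1 − 1.0079167^−180) = $574.32.
Total interest on Option 1 = 180 × $574.32 − $55,000 = $48,377.60.
Option 2: monthly rate = 8.25%/12 = 0.0068750; payment = 55,000 × 0.0068750 / (1 − (1+0.0068750)^−144) = $602.91.
Total interest on Option 2 = 144 × $602.91 − $55,000 = $31,819.04.
Option 2 is lower by $16,558.56.

Option 2 by $16,559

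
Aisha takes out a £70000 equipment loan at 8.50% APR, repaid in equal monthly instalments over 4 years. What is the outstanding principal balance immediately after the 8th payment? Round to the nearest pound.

£59,916

With monthly rate i = 8.5%/12 = 0.0070833, the balance after k of n payments is P · [(1+i)^n − (1+i)^k] / [(1+i)^n − 1].
(1+0.0070833)^48 = 1.40326475 and (1+0.0070833)^8 = 1.05809161, so the balance is 70,000 × (1.40326475 − 1.05809161) / (1.40326475 − 1) = £59,916.27.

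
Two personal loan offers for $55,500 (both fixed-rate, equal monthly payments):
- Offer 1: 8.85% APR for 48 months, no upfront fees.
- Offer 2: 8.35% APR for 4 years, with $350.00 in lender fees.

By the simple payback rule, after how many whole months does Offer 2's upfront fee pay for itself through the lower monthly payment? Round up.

27 months

Offer 1: monthly rate = 8.85%/12 = 0.0073750; payment = 55,500 × 0.0073750 / (1 − (1+0.0073750)^−48) = $1,377.17.
Offer 2: monthly rate = 8.35%/12 = 0.0069583; payment = 55,500 × 0.0069583 / (1 − (1+0.0069583)^−48) = $1,364.05.
Monthly savings = $1,377.17 − $1,364.05 = $13.12.
Break-even = $350.00 / $13.12 = 26.68 → 27 months.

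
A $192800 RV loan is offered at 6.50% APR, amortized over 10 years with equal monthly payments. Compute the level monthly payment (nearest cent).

$2,189.21

Monthly rate = 6.5%/12 = 0.0054167; payment = 192,800 × 0.0054167 / (1 − (1+0.0054167)^−120) = $2,189.21.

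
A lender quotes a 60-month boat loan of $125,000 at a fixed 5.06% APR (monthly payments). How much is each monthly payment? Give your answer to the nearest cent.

$2,362.34

At 5.06% the monthly rate is 0.0042167, so the payment is 125,000 × 0.0042167 / (1 − 1.0042167^−60) = $2,362.34.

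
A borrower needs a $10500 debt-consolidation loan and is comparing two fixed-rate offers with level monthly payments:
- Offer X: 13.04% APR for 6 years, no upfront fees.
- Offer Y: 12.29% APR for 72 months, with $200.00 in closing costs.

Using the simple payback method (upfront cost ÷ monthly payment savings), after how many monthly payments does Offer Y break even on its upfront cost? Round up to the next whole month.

49 months

Offer X: at 13.04% the monthly rate is 0.0108667, so the payment is 10,500 × 0.0108667 / (1 − 1.0108667^−72) = $211.00.
Offer Y: at 12.29% the monthly rate is 0.0102417, so the payment is 10,500 × 0.0102417 / (1 − 1.0102417^−72) = $206.86.
Monthly savings = $211.00 − $206.86 = $4.14.
Break-even = $200.00 / $4.14 = 48.31 → 49 months.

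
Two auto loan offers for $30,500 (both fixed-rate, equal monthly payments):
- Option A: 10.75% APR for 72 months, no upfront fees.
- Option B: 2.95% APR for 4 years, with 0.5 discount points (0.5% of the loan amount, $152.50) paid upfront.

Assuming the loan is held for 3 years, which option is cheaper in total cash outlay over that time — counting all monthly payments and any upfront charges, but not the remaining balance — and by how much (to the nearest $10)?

Option A: monthly rate = 10.75%/12 = 0.0089583; payment = 30,500 × 0.0089583 / (1 − (1+0.0089583)^−72) = $576.64.
Option B: at 2.95% the monthly rate is 0.0024583, so the payment is 30,500 × 0.0024583 / (1 − 1.0024583^−48) = $674.42.
Over 36 months: Option A costs 36 × $576.64 = $20,759.04; Option B costs 36 × $674.42 + $152.50 = $24,431.62.
Option A is cheaper by $24,431.62 − $20,759.04 = $3,672.58.

Option A by $3,670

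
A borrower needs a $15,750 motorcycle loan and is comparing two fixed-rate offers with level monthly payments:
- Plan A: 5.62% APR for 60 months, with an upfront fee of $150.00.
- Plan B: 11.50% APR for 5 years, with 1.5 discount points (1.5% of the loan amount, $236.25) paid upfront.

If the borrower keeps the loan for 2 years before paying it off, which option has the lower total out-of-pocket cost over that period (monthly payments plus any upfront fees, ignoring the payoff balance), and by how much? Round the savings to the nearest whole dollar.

Plan A by $1,158

Plan A: at 5.62% the monthly rate is 0.0046833, so the payment is 15,750 × 0.0046833 / (1 − 1.0046833^−60) = $301.72.
Plan B: monthly rate = 11.5%/12 = 0.0095833; payment = 15,750 × 0.0095833 / (1 − (1+0.0095833)^−60) = $346.38.
Over 24 months: Plan A costs 24 × $301.72 + $150.00 = $7,391.28; Plan B costs 24 × $346.38 + $236.25 = $8,549.37.
Plan A is cheaper by $8,549.37 − $7,391.28 = $1,158.09.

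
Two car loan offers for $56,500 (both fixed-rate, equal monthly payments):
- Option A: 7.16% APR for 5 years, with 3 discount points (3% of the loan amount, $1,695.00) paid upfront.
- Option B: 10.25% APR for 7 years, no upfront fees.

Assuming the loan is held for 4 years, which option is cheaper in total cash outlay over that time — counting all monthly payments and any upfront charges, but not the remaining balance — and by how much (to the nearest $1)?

Option A: at 7.16% the monthly rate is 0.0059667, so the payment is 56,500 × 0.0059667 / (1 − 1.0059667^−60) = $1,123.04.
Option B: at 10.25% the monthly rate is 0.0085417, so the payment is 56,500 × 0.0085417 / (1 − 1.0085417^−84) = $945.28.
Over 48 months: Option A costs 48 × $1,123.04 + $1,695.00 = $55,600.92; Option B costs 48 × $945.28 = $45,373.44.
Option B is cheaper by $55,600.92 − $45,373.44 = $10,227.48.

Option B by $10,227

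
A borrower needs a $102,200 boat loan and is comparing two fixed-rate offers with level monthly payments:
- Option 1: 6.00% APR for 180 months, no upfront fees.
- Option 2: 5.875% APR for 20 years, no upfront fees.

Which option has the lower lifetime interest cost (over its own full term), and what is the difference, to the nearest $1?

Option 1: at 6.00% the monthly rate is 0.0050000, so the payment is 102,200 × 0.0050000 / (1 − 1.0050000^−180) = $862.42.
Total interest on Option 1 = 180 × $862.42 − $102,200 = $53,035.60.
Option 2: at 5.875% the monthly rate is 0.0048958, so the payment is 102,200 × 0.0048958 / (1 − 1.0048958^−240) = $724.84.
Total interest on Option 2 = 240 × $724.84 − $102,200 = $71,761.60.
Option 1 is lower by $18,726.00.

Option 1 by $18,726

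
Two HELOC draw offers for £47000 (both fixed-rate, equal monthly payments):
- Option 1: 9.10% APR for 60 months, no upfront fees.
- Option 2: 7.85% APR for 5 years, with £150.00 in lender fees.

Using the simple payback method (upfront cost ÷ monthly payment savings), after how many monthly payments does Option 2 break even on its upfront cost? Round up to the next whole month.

Option 1: at 9.10% the monthly rate is 0.0075833, so the payment is 47,000 × 0.0075833 / (1 − 1.0075833^−60) = £977.93.
Option 2: at 7.85% the monthly rate is 0.0065417, so the payment is 47,000 × 0.0065417 / (1 − 1.0065417^−60) = £949.62.
Monthly savings = £977.93 − £949.62 = £28.31.
Break-even = £150.00 / £28.31 = 5.30 → 6 months.

6 months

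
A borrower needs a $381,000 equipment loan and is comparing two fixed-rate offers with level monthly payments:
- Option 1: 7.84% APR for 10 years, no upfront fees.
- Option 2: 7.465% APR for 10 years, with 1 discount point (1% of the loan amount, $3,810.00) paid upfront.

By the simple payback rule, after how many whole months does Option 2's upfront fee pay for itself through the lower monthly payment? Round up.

Option 1: at 7.84% the monthly rate is 0.0065333, so the payment is 381,000 × 0.0065333 / (1 − 1.0065333^−120) = $4,590.43.
Option 2: monthly rate = 7.465%/12 = 0.0062208; payment = 381,000 × 0.0062208 / (1 − (1+0.0062208)^−120) = $4,515.58.
Monthly savings = $4,590.43 − $4,515.58 = $74.85.
Break-even = $3,810.00 / $74.85 = 50.90 → 51 months.

51 months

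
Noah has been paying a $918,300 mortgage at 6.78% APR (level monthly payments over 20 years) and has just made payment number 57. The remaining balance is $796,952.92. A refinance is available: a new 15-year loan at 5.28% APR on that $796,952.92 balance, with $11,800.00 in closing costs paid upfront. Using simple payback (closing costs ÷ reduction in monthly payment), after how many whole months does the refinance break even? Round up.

21 months

Current payment = 918,300 × 6.78%/12 / (1 − (1+0.0056500)^−240) = $6,998.81.
Refinanced payment = 796,952.92 × 0.0044000 / (1 − (1+0.0044000)^−180) = $6,419.11.
Monthly savings = $6,998.81 − $6,419.11 = $579.70.
Break-even = $11,800.00 / $579.70 = 20.36 → 21 months.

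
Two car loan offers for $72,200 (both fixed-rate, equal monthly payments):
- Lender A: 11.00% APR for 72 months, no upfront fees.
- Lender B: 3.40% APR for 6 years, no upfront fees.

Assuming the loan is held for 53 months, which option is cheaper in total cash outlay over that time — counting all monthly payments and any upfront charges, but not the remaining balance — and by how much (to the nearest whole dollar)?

Lender B by $14,008

Lender A: at 11.00% the monthly rate is 0.0091667, so the payment is 72,200 × 0.0091667 / (1 − 1.0091667^−72) = $1,374.26.
Lender B: at 3.40% the monthly rate is 0.0028333, so the payment is 72,200 × 0.0028333 / (1 − 1.0028333^−72) = $1,109.95.
Over 53 months: Lender A costs 53 × $1,374.26 = $72,835.78; Lender B costs 53 × $1,109.95 = $58,827.35.
Lender B is cheaper by $72,835.78 − $58,827.35 = $14,008.43.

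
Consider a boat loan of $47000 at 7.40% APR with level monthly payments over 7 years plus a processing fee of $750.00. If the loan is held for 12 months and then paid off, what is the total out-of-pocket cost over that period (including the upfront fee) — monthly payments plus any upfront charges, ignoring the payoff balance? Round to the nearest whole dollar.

$9,373

At 7.40% the monthly rate is 0.0061667, so the payment is 47,000 × 0.0061667 / (1 − 1.0061667^−84) = $718.58.
Total outlay = 12 × $718.58 + $750.00 = $9,372.96.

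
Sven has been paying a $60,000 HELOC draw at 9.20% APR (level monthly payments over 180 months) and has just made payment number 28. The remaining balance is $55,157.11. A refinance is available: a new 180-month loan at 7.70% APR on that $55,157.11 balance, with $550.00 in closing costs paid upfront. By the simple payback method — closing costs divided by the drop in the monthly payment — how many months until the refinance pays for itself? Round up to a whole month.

Current payment = 60,000 × 9.2%/12 / (1 − (1+0.0076667)^−180) = $615.72.
Refinanced payment = 55,157.11 × 0.0064167 / (1 − (1+0.0064167)^−180) = $517.60.
Monthly savings = $615.72 − $517.60 = $98.12.
Break-even = $550.00 / $98.12 = 5.61 → 6 months.

6 months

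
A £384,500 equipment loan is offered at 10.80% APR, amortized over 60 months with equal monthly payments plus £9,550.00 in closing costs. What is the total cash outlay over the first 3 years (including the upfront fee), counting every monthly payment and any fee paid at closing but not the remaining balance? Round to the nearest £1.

At 10.80% the monthly rate is 0.0090000, so the payment is 384,500 × 0.0090000 / (1 − 1.0090000^−60) = £8,321.66.
Total outlay = 36 × £8,321.66 + £9,550.00 = £309,129.76.

£309,130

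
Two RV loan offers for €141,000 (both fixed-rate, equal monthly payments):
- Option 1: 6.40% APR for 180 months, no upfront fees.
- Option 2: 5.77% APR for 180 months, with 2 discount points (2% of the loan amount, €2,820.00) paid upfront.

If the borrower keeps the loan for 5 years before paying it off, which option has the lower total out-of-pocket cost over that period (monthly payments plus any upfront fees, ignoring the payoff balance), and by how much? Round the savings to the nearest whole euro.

Option 2 by €68

Option 1: at 6.40% the monthly rate is 0.0053333, so the payment is 141,000 × 0.0053333 / (1 − 1.0053333^−180) = €1,220.52.
Option 2: at 5.77% the monthly rate is 0.0048083, so the payment is 141,000 × 0.0048083 / (1 − 1.0048083^−180) = €1,172.39.
Over 60 months: Option 1 costs 60 × €1,220.52 = €73,231.20; Option 2 costs 60 × €1,172.39 + €2,820.00 = €73,163.40.
Option 2 is cheaper by €73,231.20 − €73,163.40 = €67.80.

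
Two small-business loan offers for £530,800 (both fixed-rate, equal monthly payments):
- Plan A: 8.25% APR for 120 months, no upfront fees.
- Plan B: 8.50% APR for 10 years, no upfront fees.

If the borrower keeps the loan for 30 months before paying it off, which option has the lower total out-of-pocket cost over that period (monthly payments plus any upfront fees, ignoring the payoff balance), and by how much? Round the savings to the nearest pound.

Plan A: monthly rate = 8.25%/12 = 0.0068750; payment = 530,800 × 0.0068750 / (1 − (1+0.0068750)^−120) = £6,510.40.
Plan B: at 8.50% the monthly rate is 0.0070833, so the payment is 530,800 × 0.0070833 / (1 − 1.0070833^−120) = £6,581.16.
Over 30 months: Plan A costs 30 × £6,510.40 = £195,312.00; Plan B costs 30 × £6,581.16 = £197,434.80.
Plan A is cheaper by £197,434.80 − £195,312.00 = £2,122.80.

Plan A by £2,123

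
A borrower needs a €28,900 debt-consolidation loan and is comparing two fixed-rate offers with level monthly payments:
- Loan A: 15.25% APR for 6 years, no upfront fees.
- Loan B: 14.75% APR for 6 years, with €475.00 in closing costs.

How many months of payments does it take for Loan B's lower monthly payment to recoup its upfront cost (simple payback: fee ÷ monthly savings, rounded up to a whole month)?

61 months

Loan A: monthly rate = 15.25%/12 = 0.0127083; payment = 28,900 × 0.0127083 / (1 − (1+0.0127083)^−72) = €615.02.
Loan B: monthly rate = 14.75%/12 = 0.0122917; payment = 28,900 × 0.0122917 / (1 − (1+0.0122917)^−72) = €607.17.
Monthly savings = €615.02 − €607.17 = €7.85.
Break-even = €475.00 / €7.85 = 60.51 → 61 months.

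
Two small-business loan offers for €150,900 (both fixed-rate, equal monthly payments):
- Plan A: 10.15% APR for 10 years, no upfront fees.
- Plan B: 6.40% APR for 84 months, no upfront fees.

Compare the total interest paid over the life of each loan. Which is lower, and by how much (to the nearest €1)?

Plan B by €53,193

Plan A: monthly rate = 10.15%/12 = 0.0084583; payment = 150,900 × 0.0084583 / (1 − (1+0.0084583)^−120) = €2,006.71.
Total interest on Plan A = 120 × €2,006.71 − €150,900 = €89,905.20.
Plan B: at 6.40% the monthly rate is 0.0053333, so the payment is 150,900 × 0.0053333 / (1 − 1.0053333^−84) = €2,233.48.
Total interest on Plan B = 84 × €2,233.48 − €150,900 = €36,712.32.
Plan B is lower by €53,192.88.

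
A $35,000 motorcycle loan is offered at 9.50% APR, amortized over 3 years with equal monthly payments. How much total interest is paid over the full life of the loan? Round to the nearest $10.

Monthly rate = 9.5%/12 = 0.0079167; payment = 35,000 × 0.0079167 / (1 − (1+0.0079167)^−36) = $1,121.15.
Total paid = 36 × $1,121.15 = $40,361.40; interest = $40,361.40 − $35,000 = $5,361.40.

$5,360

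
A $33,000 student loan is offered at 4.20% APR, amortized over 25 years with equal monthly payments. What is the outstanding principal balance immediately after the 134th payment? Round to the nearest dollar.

$22,363

With monthly rate i = 4.2%/12 = 0.0035000, the balance after k of n payments is P · [(1+i)^n − (1+i)^k] / [(1+i)^n − 1].
(1+0.0035000)^300 = 2.85241720 and (1+0.0035000)^134 = 1.59708670, so the balance is 33,000 × (2.85241720 − 1.59708670) / (2.85241720 − 1) = $22,363.16.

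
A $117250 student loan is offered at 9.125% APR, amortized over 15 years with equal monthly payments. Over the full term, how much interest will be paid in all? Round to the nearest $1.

$98,383

At 9.125% the monthly rate is 0.0076042, so the payment is 117,250 × 0.0076042 / (1 − 1.0076042^−180) = $1,197.96.
Total paid = 180 × $1,197.96 = $215,632.80; interest = $215,632.80 − $117,250 = $98,382.80.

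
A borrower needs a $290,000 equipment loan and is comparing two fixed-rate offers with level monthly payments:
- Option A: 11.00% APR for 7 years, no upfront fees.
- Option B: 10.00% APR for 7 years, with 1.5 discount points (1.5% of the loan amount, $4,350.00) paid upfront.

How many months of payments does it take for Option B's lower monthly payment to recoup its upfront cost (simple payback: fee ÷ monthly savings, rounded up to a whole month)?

Option A: at 11.00% the monthly rate is 0.0091667, so the payment is 290,000 × 0.0091667 / (1 − 1.0091667^−84) = $4,965.51.
Option B: monthly rate = 10%/12 = 0.0083333; payment = 290,000 × 0.0083333 / (1 − (1+0.0083333)^−84) = $4,814.34.
Monthly savings = $4,965.51 − $4,814.34 = $151.17.
Break-even = $4,350.00 / $151.17 = 28.78 → 29 months.

29 months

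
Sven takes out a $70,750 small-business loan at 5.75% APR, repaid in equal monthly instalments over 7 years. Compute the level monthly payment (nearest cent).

Monthly rate = 5.75%/12 = 0.0047917; payment = 70,750 × 0.0047917 / (1 − (1+0.0047917)^−84) = $1,025.10.

$1,025.10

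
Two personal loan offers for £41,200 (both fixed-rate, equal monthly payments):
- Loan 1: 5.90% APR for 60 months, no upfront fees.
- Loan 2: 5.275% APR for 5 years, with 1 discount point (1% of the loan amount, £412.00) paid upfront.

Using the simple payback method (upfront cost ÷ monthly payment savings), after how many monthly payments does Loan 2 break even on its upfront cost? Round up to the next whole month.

Loan 1: at 5.90% the monthly rate is 0.0049167, so the payment is 41,200 × 0.0049167 / (1 − 1.0049167^−60) = £794.60.
Loan 2: monthly rate = 5.275%/12 = 0.0043958; payment = 41,200 × 0.0043958 / (1 − (1+0.0043958)^−60) = £782.70.
Monthly savings = £794.60 − £782.70 = £11.90.
Break-even = £412.00 / £11.90 = 34.62 → 35 months.

35 months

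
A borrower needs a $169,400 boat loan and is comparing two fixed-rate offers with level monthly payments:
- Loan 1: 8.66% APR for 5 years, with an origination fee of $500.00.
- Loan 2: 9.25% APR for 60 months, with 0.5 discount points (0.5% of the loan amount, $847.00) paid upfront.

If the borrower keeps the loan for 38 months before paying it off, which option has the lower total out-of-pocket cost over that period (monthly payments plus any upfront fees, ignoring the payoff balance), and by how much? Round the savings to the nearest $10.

Loan 1 by $2,190

Loan 1: monthly rate = 8.66%/12 = 0.0072167; payment = 169,400 × 0.0072167 / (1 − (1+0.0072167)^−60) = $3,488.58.
Loan 2: monthly rate = 9.25%/12 = 0.0077083; payment = 169,400 × 0.0077083 / (1 − (1+0.0077083)^−60) = $3,537.05.
Over 38 months: Loan 1 costs 38 × $3,488.58 + $500.00 = $133,066.04; Loan 2 costs 38 × $3,537.05 + $847.00 = $135,254.90.
Loan 1 is cheaper by $135,254.90 − $133,066.04 = $2,188.86.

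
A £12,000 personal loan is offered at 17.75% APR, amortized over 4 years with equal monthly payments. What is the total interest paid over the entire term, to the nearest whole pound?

Monthly rate = 17.75%/12 = 0.0147917; payment = 12,000 × 0.0147917 / (1 − (1+0.0147917)^−48) = £350.93.
Total paid = 48 × £350.93 = £16,844.64; interest = £16,844.64 − £12,000 = £4,844.64.

£4,845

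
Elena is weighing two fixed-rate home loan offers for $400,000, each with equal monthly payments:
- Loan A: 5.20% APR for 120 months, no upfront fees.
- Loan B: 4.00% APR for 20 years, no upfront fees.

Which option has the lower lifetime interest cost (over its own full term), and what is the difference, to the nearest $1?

Loan A: monthly rate = 5.2%/12 = 0.0043333; payment = 400,000 × 0.0043333 / (1 − (1+0.0043333)^−120) = $4,281.83.
Total interest on Loan A = 120 × $4,281.83 − $400,000 = $113,819.60.
Loan B: monthly rate = 4%/12 = 0.0033333; payment = 400,000 × 0.0033333 / (1 − (1+0.0033333)^−240) = $2,423.92.
Total interest on Loan B = 240 × $2,423.92 − $400,000 = $181,740.80.
Loan A is lower by $67,921.20.

Loan A by $67,921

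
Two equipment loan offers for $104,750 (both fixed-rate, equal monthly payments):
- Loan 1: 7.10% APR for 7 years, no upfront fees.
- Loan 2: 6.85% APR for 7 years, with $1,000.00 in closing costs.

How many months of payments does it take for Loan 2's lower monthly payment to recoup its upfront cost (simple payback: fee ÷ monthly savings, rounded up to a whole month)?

Loan 1: at 7.10% the monthly rate is 0.0059167, so the payment is 104,750 × 0.0059167 / (1 − 1.0059167^−84) = $1,586.08.
Loan 2: at 6.85% the monthly rate is 0.0057083, so the payment is 104,750 × 0.0057083 / (1 − 1.0057083^−84) = $1,573.29.
Monthly savings = $1,586.08 − $1,573.29 = $12.79.
Break-even = $1,000.00 / $12.79 = 78.19 → 79 months.

79 months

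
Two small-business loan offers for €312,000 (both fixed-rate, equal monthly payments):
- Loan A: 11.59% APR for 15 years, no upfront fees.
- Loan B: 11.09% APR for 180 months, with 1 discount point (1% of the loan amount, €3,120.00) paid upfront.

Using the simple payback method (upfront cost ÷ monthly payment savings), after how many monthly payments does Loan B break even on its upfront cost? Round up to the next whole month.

Loan A: at 11.59% the monthly rate is 0.0096583, so the payment is 312,000 × 0.0096583 / (1 − 1.0096583^−180) = €3,662.62.
Loan B: at 11.09% the monthly rate is 0.0092417, so the payment is 312,000 × 0.0092417 / (1 − 1.0092417^−180) = €3,563.83.
Monthly savings = €3,662.62 − €3,563.83 = €98.79.
Break-even = €3,120.00 / €98.79 = 31.58 → 32 months.

32 months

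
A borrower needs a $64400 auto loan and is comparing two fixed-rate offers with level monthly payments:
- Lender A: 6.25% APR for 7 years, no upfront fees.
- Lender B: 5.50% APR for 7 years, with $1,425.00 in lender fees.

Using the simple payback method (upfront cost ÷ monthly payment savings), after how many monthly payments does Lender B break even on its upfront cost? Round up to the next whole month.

Lender A: at 6.25% the monthly rate is 0.0052083, so the payment is 64,400 × 0.0052083 / (1 − 1.0052083^−84) = $948.53.
Lender B: at 5.50% the monthly rate is 0.0045833, so the payment is 64,400 × 0.0045833 / (1 − 1.0045833^−84) = $925.43.
Monthly savings = $948.53 − $925.43 = $23.10.
Break-even = $1,425.00 / $23.10 = 61.69 → 62 months.

62 months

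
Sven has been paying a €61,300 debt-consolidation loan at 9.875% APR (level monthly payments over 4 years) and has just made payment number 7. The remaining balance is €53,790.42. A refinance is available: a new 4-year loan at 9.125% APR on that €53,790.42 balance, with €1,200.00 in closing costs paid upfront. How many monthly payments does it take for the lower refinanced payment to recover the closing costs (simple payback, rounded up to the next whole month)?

Current payment = 61,300 × 9.875%/12 / (1 − (1+0.0082292)^−48) = €1,551.05.
Refinanced payment = 53,790.42 × 0.0076042 / (1 − (1+0.0076042)^−48) = €1,341.77.
Monthly savings = €1,551.05 − €1,341.77 = €209.28.
Break-even = €1,200.00 / €209.28 = 5.73 → 6 months.

6 months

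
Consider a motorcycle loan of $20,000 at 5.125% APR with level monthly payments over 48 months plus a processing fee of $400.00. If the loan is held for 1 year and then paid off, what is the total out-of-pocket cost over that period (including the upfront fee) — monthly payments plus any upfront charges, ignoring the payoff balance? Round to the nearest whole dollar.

$5,941

Monthly rate = 5.125%/12 = 0.0042708; payment = 20,000 × 0.0042708 / (1 − (1+0.0042708)^−48) = $461.72.
Total outlay = 12 × $461.72 + $400.00 = $5,940.64.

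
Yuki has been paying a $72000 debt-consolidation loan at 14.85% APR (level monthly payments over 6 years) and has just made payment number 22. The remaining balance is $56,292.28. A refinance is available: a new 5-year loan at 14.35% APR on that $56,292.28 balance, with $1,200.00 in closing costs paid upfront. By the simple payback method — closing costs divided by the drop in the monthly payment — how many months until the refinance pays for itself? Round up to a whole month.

Current payment = 72,000 × 14.85%/12 / (1 − (1+0.0123750)^−72) = $1,516.58.
Refinanced payment = 56,292.28 × 0.0119583 / (1 − (1+0.0119583)^−60) = $1,320.06.
Monthly savings = $1,516.58 − $1,320.06 = $196.52.
Break-even = $1,200.00 / $196.52 = 6.11 → 7 months.

7 months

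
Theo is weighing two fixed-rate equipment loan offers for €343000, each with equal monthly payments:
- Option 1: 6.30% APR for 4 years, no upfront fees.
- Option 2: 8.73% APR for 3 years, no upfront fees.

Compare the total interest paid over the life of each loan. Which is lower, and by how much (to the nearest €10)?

Option 1: at 6.30% the monthly rate is 0.0052500, so the payment is 343,000 × 0.0052500 / (1 − 1.0052500^−48) = €8,102.63.
Total interest on Option 1 = 48 × €8,102.63 − €343,000 = €45,926.24.
Option 2: at 8.73% the monthly rate is 0.0072750, so the payment is 343,000 × 0.0072750 / (1 − 1.0072750^−36) = €10,864.26.
Total interest on Option 2 = 36 × €10,864.26 − €343,000 = €48,113.36.
Option 1 is lower by €2,187.12.

Option 1 by €2,190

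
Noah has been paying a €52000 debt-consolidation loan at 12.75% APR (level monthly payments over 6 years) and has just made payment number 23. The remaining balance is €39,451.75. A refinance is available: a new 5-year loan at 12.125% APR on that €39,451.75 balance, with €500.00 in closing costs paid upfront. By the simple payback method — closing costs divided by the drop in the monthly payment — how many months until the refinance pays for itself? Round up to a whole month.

4 months

Current payment = 52,000 × 12.75%/12 / (1 − (1+0.0106250)^−72) = €1,037.00.
Refinanced payment = 39,451.75 × 0.0101042 / (1 − (1+0.0101042)^−60) = €880.08.
Monthly savings = €1,037.00 − €880.08 = €156.92.
Break-even = €500.00 / €156.92 = 3.19 → 4 months.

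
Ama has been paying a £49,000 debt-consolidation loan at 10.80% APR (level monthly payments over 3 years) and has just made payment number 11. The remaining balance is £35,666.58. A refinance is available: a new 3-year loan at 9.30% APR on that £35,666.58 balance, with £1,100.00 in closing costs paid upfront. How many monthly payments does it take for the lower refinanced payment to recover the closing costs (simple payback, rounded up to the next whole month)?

Current payment = 49,000 × 10.8%/12 / (1 − (1+0.0090000)^−36) = £1,599.56.
Refinanced payment = 35,666.58 × 0.0077500 / (1 − (1+0.0077500)^−36) = £1,139.17.
Monthly savings = £1,599.56 − £1,139.17 = £460.39.
Break-even = £1,100.00 / £460.39 = 2.39 → 3 months.

3 months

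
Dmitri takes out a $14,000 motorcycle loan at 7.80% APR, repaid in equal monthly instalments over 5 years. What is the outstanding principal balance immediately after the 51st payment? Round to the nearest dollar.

With monthly rate i = 7.8%/12 = 0.0065000, the balance after k of n payments is P · [(1+i)^n − (1+i)^k] / [(1+i)^n − 1].
(1+0.0065000)^60 = 1.47511797 and (1+0.0065000)^51 = 1.39156258, so the balance is 14,000 × (1.47511797 − 1.39156258) / (1.47511797 − 1) = $2,462.07.

$2,462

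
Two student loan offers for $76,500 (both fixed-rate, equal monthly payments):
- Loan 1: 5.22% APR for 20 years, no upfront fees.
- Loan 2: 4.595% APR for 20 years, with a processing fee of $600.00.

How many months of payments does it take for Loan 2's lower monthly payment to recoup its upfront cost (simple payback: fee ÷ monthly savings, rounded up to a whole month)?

Loan 1: monthly rate = 5.22%/12 = 0.0043500; payment = 76,500 × 0.0043500 / (1 − (1+0.0043500)^−240) = $514.21.
Loan 2: at 4.595% the monthly rate is 0.0038292, so the payment is 76,500 × 0.0038292 / (1 − 1.0038292^−240) = $487.91.
Monthly savings = $514.21 − $487.91 = $26.30.
Break-even = $600.00 / $26.30 = 22.81 → 23 months.

23 months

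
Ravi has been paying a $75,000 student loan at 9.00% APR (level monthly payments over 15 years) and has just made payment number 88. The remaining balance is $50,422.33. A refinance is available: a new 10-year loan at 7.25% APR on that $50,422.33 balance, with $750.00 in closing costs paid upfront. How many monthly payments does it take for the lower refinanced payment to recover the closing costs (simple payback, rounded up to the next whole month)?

Current payment = 75,000 × 9%/12 / (1 − (1+0.0075000)^−180) = $760.70.
Refinanced payment = 50,422.33 × 0.0060417 / (1 − (1+0.0060417)^−120) = $591.96.
Monthly savings = $760.70 − $591.96 = $168.74.
Break-even = $750.00 / $168.74 = 4.44 → 5 months.

5 months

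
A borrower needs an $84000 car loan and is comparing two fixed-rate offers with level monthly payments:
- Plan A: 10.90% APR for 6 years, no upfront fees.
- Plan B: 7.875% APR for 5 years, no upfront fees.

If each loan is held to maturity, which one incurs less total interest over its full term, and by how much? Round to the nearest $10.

Plan B by $12,920

Plan A: at 10.90% the monthly rate is 0.0090833, so the payment is 84,000 × 0.0090833 / (1 − 1.0090833^−72) = $1,594.56.
Total interest on Plan A = 72 × $1,594.56 − $84,000 = $30,808.32.
Plan B: monthly rate = 7.875%/12 = 0.0065625; payment = 84,000 × 0.0065625 / (1 − (1+0.0065625)^−60) = $1,698.20.
Total interest on Plan B = 60 × $1,698.20 − $84,000 = $17,892.00.
Plan B is lower by $12,916.32.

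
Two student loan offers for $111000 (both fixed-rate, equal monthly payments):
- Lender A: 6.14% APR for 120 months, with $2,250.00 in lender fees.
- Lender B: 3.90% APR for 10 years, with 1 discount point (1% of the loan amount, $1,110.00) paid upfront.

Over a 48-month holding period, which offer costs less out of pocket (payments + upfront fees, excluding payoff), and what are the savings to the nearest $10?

Lender B by $6,980

Lender A: monthly rate = 6.14%/12 = 0.0051167; payment = 111,000 × 0.0051167 / (1 − (1+0.0051167)^−120) = $1,240.15.
Lender B: at 3.90% the monthly rate is 0.0032500, so the payment is 111,000 × 0.0032500 / (1 − 1.0032500^−120) = $1,118.55.
Over 48 months: Lender A costs 48 × $1,240.15 + $2,250.00 = $61,777.20; Lender B costs 48 × $1,118.55 + $1,110.00 = $54,800.40.
Lender B is cheaper by $61,777.20 − $54,800.40 = $6,976.80.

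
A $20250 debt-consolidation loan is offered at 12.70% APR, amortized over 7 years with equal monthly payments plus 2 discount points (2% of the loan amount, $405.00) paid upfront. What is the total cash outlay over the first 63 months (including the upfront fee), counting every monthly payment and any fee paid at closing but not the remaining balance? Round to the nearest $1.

$23,406

Monthly rate = 12.7%/12 = 0.0105833; payment = 20,250 × 0.0105833 / (1 − (1+0.0105833)^−84) = $365.09.
Total outlay = 63 × $365.09 + $405.00 = $23,405.67.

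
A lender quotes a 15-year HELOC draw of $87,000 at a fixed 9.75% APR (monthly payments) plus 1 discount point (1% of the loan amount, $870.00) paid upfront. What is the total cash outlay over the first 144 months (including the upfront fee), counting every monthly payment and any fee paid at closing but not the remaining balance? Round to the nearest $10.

$133,590

Monthly rate = 9.75%/12 = 0.0081250; payment = 87,000 × 0.0081250 / (1 − (1+0.0081250)^−180) = $921.65.
Total outlay = 144 × $921.65 + $870.00 = $133,587.60.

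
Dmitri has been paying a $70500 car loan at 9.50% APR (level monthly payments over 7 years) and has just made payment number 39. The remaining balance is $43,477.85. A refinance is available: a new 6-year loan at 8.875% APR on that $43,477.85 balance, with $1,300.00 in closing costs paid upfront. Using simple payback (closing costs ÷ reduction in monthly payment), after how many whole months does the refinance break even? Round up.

Current payment = 70,500 × 9.5%/12 / (1 − (1+0.0079167)^−84) = $1,152.25.
Refinanced payment = 43,477.85 × 0.0073958 / (1 − (1+0.0073958)^−72) = $781.02.
Monthly savings = $1,152.25 − $781.02 = $371.23.
Break-even = $1,300.00 / $371.23 = 3.50 → 4 months.

4 months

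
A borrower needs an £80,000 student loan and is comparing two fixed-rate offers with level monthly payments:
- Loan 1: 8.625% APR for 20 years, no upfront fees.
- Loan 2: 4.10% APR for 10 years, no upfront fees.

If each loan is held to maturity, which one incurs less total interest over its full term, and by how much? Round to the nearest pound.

Loan 1: monthly rate = 8.625%/12 = 0.0071875; payment = 80,000 × 0.0071875 / (1 − (1+0.0071875)^−240) = £700.60.
Total interest on Loan 1 = 240 × £700.60 − £80,000 = £88,144.00.
Loan 2: at 4.10% the monthly rate is 0.0034167, so the payment is 80,000 × 0.0034167 / (1 − 1.0034167^−120) = £813.77.
Total interest on Loan 2 = 120 × £813.77 − £80,000 = £17,652.40.
Loan 2 is lower by £70,491.60.

Loan 2 by £70,492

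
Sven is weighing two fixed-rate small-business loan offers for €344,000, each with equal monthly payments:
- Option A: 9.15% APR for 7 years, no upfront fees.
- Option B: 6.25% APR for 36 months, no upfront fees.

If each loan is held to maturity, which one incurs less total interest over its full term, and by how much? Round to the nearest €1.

Option B by €88,963

Option A: monthly rate = 9.15%/12 = 0.0076250; payment = 344,000 × 0.0076250 / (1 − (1+0.0076250)^−84) = €5,560.87.
Total interest on Option A = 84 × €5,560.87 − €344,000 = €123,113.08.
Option B: at 6.25% the monthly rate is 0.0052083, so the payment is 344,000 × 0.0052083 / (1 − 1.0052083^−36) = €10,504.16.
Total interest on Option B = 36 × €10,504.16 − €344,000 = €34,149.76.
Option B is lower by €88,963.32.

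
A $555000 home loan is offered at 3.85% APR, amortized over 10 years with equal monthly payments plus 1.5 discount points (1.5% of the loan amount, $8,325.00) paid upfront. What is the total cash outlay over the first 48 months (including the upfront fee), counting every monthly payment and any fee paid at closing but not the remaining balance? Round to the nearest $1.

$276,147

At 3.85% the monthly rate is 0.0032083, so the payment is 555,000 × 0.0032083 / (1 − 1.0032083^−120) = $5,579.62.
Total outlay = 48 × $5,579.62 + $8,325.00 = $276,146.76.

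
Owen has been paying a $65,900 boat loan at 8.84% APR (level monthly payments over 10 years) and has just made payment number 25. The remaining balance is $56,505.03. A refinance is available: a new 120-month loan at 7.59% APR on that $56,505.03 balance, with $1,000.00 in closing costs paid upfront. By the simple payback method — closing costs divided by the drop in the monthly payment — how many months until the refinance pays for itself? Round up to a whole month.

Current payment = 65,900 × 8.84%/12 / (1 − (1+0.0073667)^−120) = $829.10.
Refinanced payment = 56,505.03 × 0.0063250 / (1 − (1+0.0063250)^−120) = $673.38.
Monthly savings = $829.10 − $673.38 = $155.72.
Break-even = $1,000.00 / $155.72 = 6.42 → 7 months.

7 months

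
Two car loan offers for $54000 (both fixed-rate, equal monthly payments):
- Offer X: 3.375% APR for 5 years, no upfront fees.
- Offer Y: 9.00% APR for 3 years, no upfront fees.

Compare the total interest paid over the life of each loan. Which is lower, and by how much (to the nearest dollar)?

Offer X: at 3.375% the monthly rate is 0.0028125, so the payment is 54,000 × 0.0028125 / (1 − 1.0028125^−60) = $979.33.
Total interest on Offer X = 60 × $979.33 − $54,000 = $4,759.80.
Offer Y: monthly rate = 9%/12 = 0.0075000; payment = 54,000 × 0.0075000 / (1 − (1+0.0075000)^−36) = $1,717.19.
Total interest on Offer Y = 36 × $1,717.19 − $54,000 = $7,818.84.
Offer X is lower by $3,059.04.

Offer X by $3,059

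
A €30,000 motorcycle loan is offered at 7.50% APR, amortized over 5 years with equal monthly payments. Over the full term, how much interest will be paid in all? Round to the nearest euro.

At 7.50% the monthly rate is 0.0062500, so the payment is 30,000 × 0.0062500 / (1 − 1.0062500^−60) = €601.14.
Total paid = 60 × €601.14 = €36,068.40; interest = €36,068.40 − €30,000 = €6,068.40.

€6,068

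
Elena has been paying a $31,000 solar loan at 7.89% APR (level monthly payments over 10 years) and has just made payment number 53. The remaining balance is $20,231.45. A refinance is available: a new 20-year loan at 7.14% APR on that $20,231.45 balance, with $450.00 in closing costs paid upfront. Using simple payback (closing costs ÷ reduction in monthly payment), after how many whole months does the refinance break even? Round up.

3 months

Current payment = 31,000 × 7.89%/12 / (1 − (1+0.0065750)^−120) = $374.32.
Refinanced payment = 20,231.45 × 0.0059500 / (1 − (1+0.0059500)^−240) = $158.56.
Monthly savings = $374.32 − $158.56 = $215.76.
Break-even = $450.00 / $215.76 = 2.09 → 3 months.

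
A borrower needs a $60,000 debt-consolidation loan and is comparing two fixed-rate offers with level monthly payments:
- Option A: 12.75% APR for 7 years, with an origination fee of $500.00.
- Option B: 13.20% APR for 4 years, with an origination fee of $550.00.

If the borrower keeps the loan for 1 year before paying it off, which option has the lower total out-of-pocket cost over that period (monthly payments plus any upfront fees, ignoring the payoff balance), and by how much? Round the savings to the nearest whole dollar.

Option A: monthly rate = 12.75%/12 = 0.0106250; payment = 60,000 × 0.0106250 / (1 − (1+0.0106250)^−84) = $1,083.38.
Option B: at 13.20% the monthly rate is 0.0110000, so the payment is 60,000 × 0.0110000 / (1 − 1.0110000^−48) = $1,615.61.
Over 12 months: Option A costs 12 × $1,083.38 + $500.00 = $13,500.56; Option B costs 12 × $1,615.61 + $550.00 = $19,937.32.
Option A is cheaper by $19,937.32 − $13,500.56 = $6,436.76.

Option A by $6,437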